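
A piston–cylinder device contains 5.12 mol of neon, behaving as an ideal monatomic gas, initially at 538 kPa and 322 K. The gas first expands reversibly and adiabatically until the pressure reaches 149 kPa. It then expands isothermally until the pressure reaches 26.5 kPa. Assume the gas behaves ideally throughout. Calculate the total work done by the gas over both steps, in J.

V₁ = nRT₁/P₁ = 5.12×8.314×322/538 = 25.5 L.
Step 1 — Adiabatic: T₂/T₁ = (P₂/P₁)^((γ−1)/γ) ⇒ T₂ = 322×(0.277)^0.400 = 193 K; V₂ = 55.0 L.
ΔU = nCvΔT = 5.12×12.5×(193−322) = -8260 J.
Q = 0 for an adiabatic process, so W = −ΔU = 8260 J.
State after step 1: P = 149 kPa, V = 55.0 L, T = 193 K.
Step 2 — Isothermal: T stays 193 K; PV = const ⇒ V₂ = 309 L, P₂ = 26.5 kPa.
ΔU = 0 (ideal gas, T constant).
W = nRT ln(V₂/V₁) = 5.12×8.314×193×ln(5.62) = 14200 J.
Q = ΔU + W = 14200 J.
Net over both steps: W = 22400 J, Q = 14200 J, ΔU = -8260 J.

22400 J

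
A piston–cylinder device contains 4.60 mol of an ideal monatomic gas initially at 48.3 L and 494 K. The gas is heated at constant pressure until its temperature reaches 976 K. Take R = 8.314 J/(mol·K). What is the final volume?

P₁ = nRT₁/V₁ = 4.60×8.314×494/48.3 = 391 kPa.
Isobaric: P stays 391 kPa; V/T = const ⇒ T₂ = 976 K, V₂ = 95.4 L.

95.4 L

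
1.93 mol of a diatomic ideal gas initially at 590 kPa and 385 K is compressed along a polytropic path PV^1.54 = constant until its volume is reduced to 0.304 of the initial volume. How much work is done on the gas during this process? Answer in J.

V₁ = nRT₁/P₁ = 1.93×8.314×385/590 = 10.5 L.
Polytropic n=1.54: T₂ = T₁(V₁/V₂)^(n−1) = 385×(3.29)^0.54 = 732 K; P₂ = P₁(V₁/V₂)^n = 3690 kPa.
W = (P₁V₁−P₂V₂)/(n−1) = (590×10.5−3690×3.18)/0.54 = -10300 J.
Work done on the gas = −W_by = 10300 J.

10300 J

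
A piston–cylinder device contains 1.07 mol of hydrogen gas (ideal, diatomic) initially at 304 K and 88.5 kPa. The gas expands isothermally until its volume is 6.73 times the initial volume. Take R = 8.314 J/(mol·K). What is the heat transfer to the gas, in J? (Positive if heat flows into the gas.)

5160 J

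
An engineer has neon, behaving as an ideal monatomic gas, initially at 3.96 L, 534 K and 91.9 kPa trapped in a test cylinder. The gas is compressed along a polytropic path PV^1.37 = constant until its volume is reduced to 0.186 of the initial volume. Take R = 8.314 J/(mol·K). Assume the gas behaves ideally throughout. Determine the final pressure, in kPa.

Polytropic n=1.37: T₂ = T₁(V₁/V₂)^(n−1) = 534×(5.38)^0.37 = 995 K; P₂ = P₁(V₁/V₂)^n = 921 kPa.

921 kPa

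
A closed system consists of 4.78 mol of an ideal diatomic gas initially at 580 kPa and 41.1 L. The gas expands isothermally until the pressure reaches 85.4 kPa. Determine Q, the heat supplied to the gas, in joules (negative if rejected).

T₁ = P₁V₁/(nR) = 580×41.1/(4.78×8.314) = 600 K.
Isothermal: T stays 600 K; PV = const ⇒ V₂ = 279 L, P₂ = 85.4 kPa.
ΔU = 0 (ideal gas, T constant).
W = nRT ln(V₂/V₁) = 4.78×8.314×600×ln(6.79) = 45700 J.
Q = ΔU + W = 45700 J.

45700 J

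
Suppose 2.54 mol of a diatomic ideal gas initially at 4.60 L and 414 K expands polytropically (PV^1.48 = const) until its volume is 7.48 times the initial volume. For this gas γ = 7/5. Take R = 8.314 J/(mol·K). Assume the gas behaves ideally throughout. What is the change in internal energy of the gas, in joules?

-13500 J

P₁ = nRT₁/V₁ = 2.54×8.314×414/4.60 = 1900 kPa.
Polytropic n=1.48: T₂ = T₁(V₁/V₂)^(n−1) = 414×(0.134)^0.48 = 158 K; P₂ = P₁(V₁/V₂)^n = 96.7 kPa.
For an ideal gas ΔU = nCvΔT with Cv = (5/2)R = 20.8 J/(mol·K).
ΔU = 2.54×20.8×(158−414) = -13500 J.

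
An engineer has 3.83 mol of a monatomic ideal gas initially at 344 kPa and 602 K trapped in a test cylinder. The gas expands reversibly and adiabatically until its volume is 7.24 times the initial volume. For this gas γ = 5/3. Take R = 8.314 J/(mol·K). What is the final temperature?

161 K

V₁ = nRT₁/P₁ = 3.83×8.314×602/344 = 55.7 L.
Adiabatic: TV^(γ−1) = const ⇒ T₂ = 602×(0.138)^0.667 = 161 K; PV^γ = const ⇒ P₂ = 12.7 kPa.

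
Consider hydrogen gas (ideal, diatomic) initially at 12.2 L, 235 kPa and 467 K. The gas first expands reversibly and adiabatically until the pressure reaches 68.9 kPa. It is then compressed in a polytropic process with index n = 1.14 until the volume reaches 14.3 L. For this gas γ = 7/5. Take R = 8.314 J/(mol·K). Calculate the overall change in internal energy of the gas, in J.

-1590 J

n = P₁V₁/(RT₁) = 235×12.2/(8.314×467) = 0.738 mol.
Step 1 — Adiabatic: T₂/T₁ = (P₂/P₁)^((γ−1)/γ) ⇒ T₂ = 467×(0.293)^0.286 = 329 K; V₂ = 29.3 L.
ΔU = nCvΔT = 0.738×20.8×(329−467) = -2120 J.
Q = 0 for an adiabatic process, so W = −ΔU = 2120 J.
State after step 1: P = 68.9 kPa, V = 29.3 L, T = 329 K.
Step 2 — Polytropic n=1.14: T₂ = T₁(V₁/V₂)^(n−1) = 329×(2.05)^0.14 = 364 K; P₂ = P₁(V₁/V₂)^n = 156 kPa.
W = (P₁V₁−P₂V₂)/(n−1) = (68.9×29.3−156×14.3)/0.14 = -1520 J.
ΔU = nCvΔT = 0.738×20.8×(364−329) = 533 J.
Q = ΔU + W = -991 J.
Net over both steps: W = 595 J, Q = -991 J, ΔU = -1590 J.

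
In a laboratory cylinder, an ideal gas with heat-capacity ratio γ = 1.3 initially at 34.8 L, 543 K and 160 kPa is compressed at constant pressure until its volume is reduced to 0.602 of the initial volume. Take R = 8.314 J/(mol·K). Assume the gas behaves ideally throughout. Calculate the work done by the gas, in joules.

-2220 J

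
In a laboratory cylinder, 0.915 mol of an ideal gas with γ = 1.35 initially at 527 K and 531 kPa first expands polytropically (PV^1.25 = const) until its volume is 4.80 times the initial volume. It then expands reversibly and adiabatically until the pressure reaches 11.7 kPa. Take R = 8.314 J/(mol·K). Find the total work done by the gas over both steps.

V₁ = nRT₁/P₁ = 0.915×8.314×527/531 = 7.55 L.
Step 1 — Polytropic n=1.25: T₂ = T₁(V₁/V₂)^(n−1) = 527×(0.208)^0.25 = 356 K; P₂ = P₁(V₁/V₂)^n = 74.7 kPa.
W = (P₁V₁−P₂V₂)/(n−1) = (531×7.55−74.7×36.2)/0.25 = 5200 J.
ΔU = nCvΔT = 0.915×23.8×(356−527) = -3720 J.
Q = ΔU + W = 1490 J.
State after step 1: P = 74.7 kPa, V = 36.2 L, T = 356 K.
Step 2 — Adiabatic: T₂/T₁ = (P₂/P₁)^((γ−1)/γ) ⇒ T₂ = 356×(0.157)^0.259 = 220 K; V₂ = 143 L.
ΔU = nCvΔT = 0.915×23.8×(220−356) = -2950 J.
Q = 0 for an adiabatic process, so W = −ΔU = 2950 J.
Net over both steps: W = 8160 J, Q = 1490 J, ΔU = -6670 J.

8160 J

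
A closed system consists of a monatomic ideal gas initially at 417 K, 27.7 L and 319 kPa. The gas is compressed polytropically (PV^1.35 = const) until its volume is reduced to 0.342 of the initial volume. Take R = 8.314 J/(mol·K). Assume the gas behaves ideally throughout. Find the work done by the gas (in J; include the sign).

-11500 J

n = P₁V₁/(RT₁) = 319×27.7/(8.314×417) = 2.55 mol.
Polytropic n=1.35: T₂ = T₁(V₁/V₂)^(n−1) = 417×(2.92)^0.35 = 607 K; P₂ = P₁(V₁/V₂)^n = 1360 kPa.
W = (P₁V₁−P₂V₂)/(n−1) = (319×27.7−1360×9.47)/0.35 = -11500 J.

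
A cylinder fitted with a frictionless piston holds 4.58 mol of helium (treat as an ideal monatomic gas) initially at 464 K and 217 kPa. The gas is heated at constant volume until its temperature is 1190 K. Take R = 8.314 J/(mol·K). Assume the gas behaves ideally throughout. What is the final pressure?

V₁ = nRT₁/P₁ = 4.58×8.314×464/217 = 81.4 L.
Isochoric: V stays 81.4 L; P/T = const ⇒ T₂ = 1190 K, P₂ = 557 kPa.

557 kPa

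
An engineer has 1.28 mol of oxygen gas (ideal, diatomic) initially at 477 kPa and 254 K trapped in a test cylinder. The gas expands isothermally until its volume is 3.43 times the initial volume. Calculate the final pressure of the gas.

V₁ = nRT₁/P₁ = 1.28×8.314×254/477 = 5.67 L.
Isothermal: T stays 254 K; PV = const ⇒ V₂ = 19.4 L, P₂ = 139 kPa.

139 kPa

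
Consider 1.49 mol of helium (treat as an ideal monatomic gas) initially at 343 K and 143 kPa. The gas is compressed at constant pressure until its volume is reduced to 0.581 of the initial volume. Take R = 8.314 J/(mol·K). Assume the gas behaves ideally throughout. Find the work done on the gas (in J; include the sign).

1780 J

V₁ = nRT₁/P₁ = 1.49×8.314×343/143 = 29.7 L.
Isobaric: P stays 143 kPa; V/T = const ⇒ T₂ = 199 K, V₂ = 17.3 L.
W = PΔV = 143×(17.3−29.7) kPa·L = -1780 J.
Work done on the gas = −W_by = 1780 J.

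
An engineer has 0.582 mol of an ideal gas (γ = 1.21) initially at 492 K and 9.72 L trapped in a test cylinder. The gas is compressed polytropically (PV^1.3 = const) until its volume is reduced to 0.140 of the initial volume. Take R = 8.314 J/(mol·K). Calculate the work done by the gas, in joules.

-6380 J

P₁ = nRT₁/V₁ = 0.582×8.314×492/9.72 = 245 kPa.
Polytropic n=1.3: T₂ = T₁(V₁/V₂)^(n−1) = 492×(7.14)^0.30 = 887 K; P₂ = P₁(V₁/V₂)^n = 3160 kPa.
W = (P₁V₁−P₂V₂)/(n−1) = (245×9.72−3160×1.36)/0.30 = -6380 J.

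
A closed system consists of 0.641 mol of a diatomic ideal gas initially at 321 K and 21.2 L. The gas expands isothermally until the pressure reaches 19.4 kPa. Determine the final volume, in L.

P₁ = nRT₁/V₁ = 0.641×8.314×321/21.2 = 80.7 kPa.
Isothermal: T stays 321 K; PV = const ⇒ V₂ = 88.2 L, P₂ = 19.4 kPa.

88.2 L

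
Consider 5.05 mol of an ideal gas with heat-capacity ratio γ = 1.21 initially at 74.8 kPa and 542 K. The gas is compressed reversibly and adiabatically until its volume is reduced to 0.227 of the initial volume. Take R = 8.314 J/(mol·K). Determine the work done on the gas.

V₁ = nRT₁/P₁ = 5.05×8.314×542/74.8 = 304 L.
Adiabatic: TV^(γ−1) = const ⇒ T₂ = 542×(4.41)^0.210 = 740 K; PV^γ = const ⇒ P₂ = 450 kPa.
ΔU = nCvΔT = 5.05×39.6×(740−542) = 39600 J.
Q = 0 for an adiabatic process, so W = −ΔU = -39600 J.
Work done on the gas = −W_by = 39600 J.

39600 J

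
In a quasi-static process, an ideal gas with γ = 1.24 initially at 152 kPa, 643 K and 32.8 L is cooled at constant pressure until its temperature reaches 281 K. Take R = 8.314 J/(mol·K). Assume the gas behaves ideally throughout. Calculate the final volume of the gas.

Isobaric: P stays 152 kPa; V/T = const ⇒ T₂ = 281 K, V₂ = 14.3 L.

14.3 L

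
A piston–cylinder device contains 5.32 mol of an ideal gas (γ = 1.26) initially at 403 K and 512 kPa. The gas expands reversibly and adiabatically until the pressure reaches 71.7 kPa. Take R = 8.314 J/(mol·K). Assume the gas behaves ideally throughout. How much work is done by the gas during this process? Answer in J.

22900 J

V₁ = nRT₁/P₁ = 5.32×8.314×403/512 = 34.8 L.
Adiabatic: T₂/T₁ = (P₂/P₁)^((γ−1)/γ) ⇒ T₂ = 403×(0.140)^0.206 = 269 K; V₂ = 166 L.
ΔU = nCvΔT = 5.32×32.0×(269−403) = -22900 J.
Q = 0 for an adiabatic process, so W = −ΔU = 22900 J.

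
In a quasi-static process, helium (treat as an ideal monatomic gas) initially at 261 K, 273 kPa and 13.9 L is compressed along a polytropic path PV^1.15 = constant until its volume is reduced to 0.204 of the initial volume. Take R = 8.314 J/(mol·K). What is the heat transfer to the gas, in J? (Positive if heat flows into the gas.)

-5280 J

n = P₁V₁/(RT₁) = 273×13.9/(8.314×261) = 1.75 mol.
Polytropic n=1.15: T₂ = T₁(V₁/V₂)^(n−1) = 261×(4.90)^0.15 = 331 K; P₂ = P₁(V₁/V₂)^n = 1700 kPa.
W = (P₁V₁−P₂V₂)/(n−1) = (273×13.9−1700×2.84)/0.15 = -6810 J.
ΔU = nCvΔT = 1.75×12.5×(331−261) = 1530 J.
Q = ΔU + W = -5280 J.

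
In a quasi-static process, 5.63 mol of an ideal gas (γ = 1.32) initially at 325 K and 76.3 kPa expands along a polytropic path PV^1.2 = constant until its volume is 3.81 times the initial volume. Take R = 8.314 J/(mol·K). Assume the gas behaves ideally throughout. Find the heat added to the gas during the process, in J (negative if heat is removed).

6700 J

V₁ = nRT₁/P₁ = 5.63×8.314×325/76.3 = 199 L.
Polytropic n=1.2: T₂ = T₁(V₁/V₂)^(n−1) = 325×(0.262)^0.20 = 249 K; P₂ = P₁(V₁/V₂)^n = 15.3 kPa.
W = (P₁V₁−P₂V₂)/(n−1) = (76.3×199−15.3×760)/0.20 = 17900 J.
ΔU = nCvΔT = 5.63×26.0×(249−325) = -11200 J.
Q = ΔU + W = 6700 J.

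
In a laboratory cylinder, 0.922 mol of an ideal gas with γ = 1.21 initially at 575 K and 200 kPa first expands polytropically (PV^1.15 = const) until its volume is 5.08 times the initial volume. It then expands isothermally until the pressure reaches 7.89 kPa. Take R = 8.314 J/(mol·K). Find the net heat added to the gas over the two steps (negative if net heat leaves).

6530 J

V₁ = nRT₁/P₁ = 0.922×8.314×575/200 = 22.0 L.
Step 1 — Polytropic n=1.15: T₂ = T₁(V₁/V₂)^(n−1) = 575×(0.197)^0.15 = 451 K; P₂ = P₁(V₁/V₂)^n = 30.9 kPa.
W = (P₁V₁−P₂V₂)/(n−1) = (200×22.0−30.9×112)/0.15 = 6360 J.
ΔU = nCvΔT = 0.922×39.6×(451−575) = -4540 J.
Q = ΔU + W = 1820 J.
State after step 1: P = 30.9 kPa, V = 112 L, T = 451 K.
Step 2 — Isothermal: T stays 451 K; PV = const ⇒ V₂ = 438 L, P₂ = 7.89 kPa.
ΔU = 0 (ideal gas, T constant).
W = nRT ln(V₂/V₁) = 0.922×8.314×451×ln(3.91) = 4710 J.
Q = ΔU + W = 4710 J.
Net over both steps: W = 11100 J, Q = 6530 J, ΔU = -4540 J.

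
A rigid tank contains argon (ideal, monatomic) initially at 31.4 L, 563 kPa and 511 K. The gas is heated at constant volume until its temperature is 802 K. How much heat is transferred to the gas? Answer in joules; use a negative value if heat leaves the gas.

15100 J

n = P₁V₁/(RT₁) = 563×31.4/(8.314×511) = 4.16 mol.
Isochoric: V stays 31.4 L; P/T = const ⇒ T₂ = 802 K, P₂ = 884 kPa.
W = 0 (no volume change).
ΔU = nCvΔT = 4.16×12.5×(802−511) = 15100 J.
Q = ΔU = 15100 J.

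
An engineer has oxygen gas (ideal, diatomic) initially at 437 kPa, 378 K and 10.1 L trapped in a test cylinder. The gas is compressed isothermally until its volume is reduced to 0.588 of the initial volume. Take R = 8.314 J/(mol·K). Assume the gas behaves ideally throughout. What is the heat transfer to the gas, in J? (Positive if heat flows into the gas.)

-2340 J

n = P₁V₁/(RT₁) = 437×10.1/(8.314×378) = 1.40 mol.
Isothermal: T stays 378 K; PV = const ⇒ V₂ = 5.94 L, P₂ = 743 kPa.
ΔU = 0 (ideal gas, T constant).
W = nRT ln(V₂/V₁) = 1.40×8.314×378×ln(0.588) = -2340 J.
Q = ΔU + W = -2340 J.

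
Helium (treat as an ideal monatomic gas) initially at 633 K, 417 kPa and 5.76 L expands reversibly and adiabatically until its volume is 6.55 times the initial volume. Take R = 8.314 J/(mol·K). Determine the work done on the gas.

n = P₁V₁/(RT₁) = 417×5.76/(8.314×633) = 0.456 mol.
Adiabatic: TV^(γ−1) = const ⇒ T₂ = 633×(0.153)^0.667 = 181 K; PV^γ = const ⇒ P₂ = 18.2 kPa.
ΔU = nCvΔT = 0.456×12.5×(181−633) = -2570 J.
Q = 0 for an adiabatic process, so W = −ΔU = 2570 J.
Work done on the gas = −W_by = -2570 J.

-2570 J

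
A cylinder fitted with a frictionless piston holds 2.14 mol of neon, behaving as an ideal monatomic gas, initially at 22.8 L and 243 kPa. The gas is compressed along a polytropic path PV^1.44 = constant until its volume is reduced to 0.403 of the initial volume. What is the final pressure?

899 kPa

T₁ = P₁V₁/(nR) = 243×22.8/(2.14×8.314) = 311 K.
Polytropic n=1.44: T₂ = T₁(V₁/V₂)^(n−1) = 311×(2.48)^0.44 = 464 K; P₂ = P₁(V₁/V₂)^n = 899 kPa.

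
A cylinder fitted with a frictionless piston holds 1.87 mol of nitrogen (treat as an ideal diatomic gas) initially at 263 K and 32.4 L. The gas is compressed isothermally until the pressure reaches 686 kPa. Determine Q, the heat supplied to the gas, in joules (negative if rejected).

P₁ = nRT₁/V₁ = 1.87×8.314×263/32.4 = 126 kPa.
Isothermal: T stays 263 K; PV = const ⇒ V₂ = 5.96 L, P₂ = 686 kPa.
ΔU = 0 (ideal gas, T constant).
W = nRT ln(V₂/V₁) = 1.87×8.314×263×ln(0.184) = -6920 J.
Q = ΔU + W = -6920 J.

-6920 J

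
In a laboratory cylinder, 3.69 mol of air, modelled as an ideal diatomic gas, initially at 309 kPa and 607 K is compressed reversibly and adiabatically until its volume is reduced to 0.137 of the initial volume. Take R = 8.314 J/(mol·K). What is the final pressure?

5000 kPa

V₁ = nRT₁/P₁ = 3.69×8.314×607/309 = 60.3 L.
Adiabatic: TV^(γ−1) = const ⇒ T₂ = 607×(7.30)^0.400 = 1340 K; PV^γ = const ⇒ P₂ = 5000 kPa.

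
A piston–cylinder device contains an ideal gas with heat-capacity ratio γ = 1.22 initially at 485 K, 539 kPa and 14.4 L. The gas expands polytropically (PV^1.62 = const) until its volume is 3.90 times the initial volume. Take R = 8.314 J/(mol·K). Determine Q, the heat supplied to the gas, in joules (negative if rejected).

-13000 J

n = P₁V₁/(RT₁) = 539×14.4/(8.314×485) = 1.92 mol.
Polytropic n=1.62: T₂ = T₁(V₁/V₂)^(n−1) = 485×(0.256)^0.62 = 209 K; P₂ = P₁(V₁/V₂)^n = 59.4 kPa.
W = (P₁V₁−P₂V₂)/(n−1) = (539×14.4−59.4×56.2)/0.62 = 7130 J.
ΔU = nCvΔT = 1.92×37.8×(209−485) = -20100 J.
Q = ΔU + W = -13000 J.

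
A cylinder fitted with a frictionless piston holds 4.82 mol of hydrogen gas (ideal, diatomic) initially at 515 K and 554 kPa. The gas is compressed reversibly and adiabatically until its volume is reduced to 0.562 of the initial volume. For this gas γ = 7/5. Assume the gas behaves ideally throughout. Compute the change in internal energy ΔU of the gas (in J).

V₁ = nRT₁/P₁ = 4.82×8.314×515/554 = 37.3 L.
Adiabatic: TV^(γ−1) = const ⇒ T₂ = 515×(1.78)^0.400 = 649 K; PV^γ = const ⇒ P₂ = 1240 kPa.
For an ideal gas ΔU = nCvΔT with Cv = (5/2)R = 20.8 J/(mol·K).
ΔU = 4.82×20.8×(649−515) = 13400 J.

13400 J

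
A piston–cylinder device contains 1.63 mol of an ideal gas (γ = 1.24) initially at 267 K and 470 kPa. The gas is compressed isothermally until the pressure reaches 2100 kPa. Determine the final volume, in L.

V₁ = nRT₁/P₁ = 1.63×8.314×267/470 = 7.70 L.
Isothermal: T stays 267 K; PV = const ⇒ V₂ = 1.72 L, P₂ = 2100 kPa.

1.72 L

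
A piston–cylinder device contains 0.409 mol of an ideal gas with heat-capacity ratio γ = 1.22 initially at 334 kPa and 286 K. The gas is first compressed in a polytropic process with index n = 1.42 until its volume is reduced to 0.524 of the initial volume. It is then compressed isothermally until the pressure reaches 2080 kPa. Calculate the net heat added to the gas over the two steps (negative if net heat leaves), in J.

-506 J

V₁ = nRT₁/P₁ = 0.409×8.314×286/334 = 2.91 L.
Step 1 — Polytropic n=1.42: T₂ = T₁(V₁/V₂)^(n−1) = 286×(1.91)^0.42 = 375 K; P₂ = P₁(V₁/V₂)^n = 836 kPa.
W = (P₁V₁−P₂V₂)/(n−1) = (334×2.91−836×1.53)/0.42 = -722 J.
ΔU = nCvΔT = 0.409×37.8×(375−286) = 1380 J.
Q = ΔU + W = 656 J.
State after step 1: P = 836 kPa, V = 1.53 L, T = 375 K.
Step 2 — Isothermal: T stays 375 K; PV = const ⇒ V₂ = 0.613 L, P₂ = 2080 kPa.
ΔU = 0 (ideal gas, T constant).
W = nRT ln(V₂/V₁) = 0.409×8.314×375×ln(0.402) = -1160 J.
Q = ΔU + W = -1160 J.
Net over both steps: W = -1880 J, Q = -506 J, ΔU = 1380 J.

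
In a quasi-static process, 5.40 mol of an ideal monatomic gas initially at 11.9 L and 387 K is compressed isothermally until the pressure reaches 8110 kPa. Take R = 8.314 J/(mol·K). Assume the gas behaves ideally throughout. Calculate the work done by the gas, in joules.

-29800 J

P₁ = nRT₁/V₁ = 5.40×8.314×387/11.9 = 1460 kPa.
Isothermal: T stays 387 K; PV = const ⇒ V₂ = 2.14 L, P₂ = 8110 kPa.
W = nRT ln(V₂/V₁) = 5.40×8.314×387×ln(0.180) = -29800 J.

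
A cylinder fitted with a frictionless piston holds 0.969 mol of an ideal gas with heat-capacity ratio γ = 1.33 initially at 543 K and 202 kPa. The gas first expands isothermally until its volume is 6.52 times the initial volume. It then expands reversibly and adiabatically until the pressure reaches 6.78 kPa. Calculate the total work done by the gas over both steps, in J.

12400 J

V₁ = nRT₁/P₁ = 0.969×8.314×543/202 = 21.7 L.
Step 1 — Isothermal: T stays 543 K; PV = const ⇒ V₂ = 141 L, P₂ = 31.0 kPa.
ΔU = 0 (ideal gas, T constant).
W = nRT ln(V₂/V₁) = 0.969×8.314×543×ln(6.52) = 8200 J.
Q = ΔU + W = 8200 J.
State after step 1: P = 31.0 kPa, V = 141 L, T = 543 K.
Step 2 — Adiabatic: T₂/T₁ = (P₂/P₁)^((γ−1)/γ) ⇒ T₂ = 543×(0.219)^0.248 = 372 K; V₂ = 443 L.
ΔU = nCvΔT = 0.969×25.2×(372−543) = -4160 J.
Q = 0 for an adiabatic process, so W = −ΔU = 4160 J.
Net over both steps: W = 12400 J, Q = 8200 J, ΔU = -4160 J.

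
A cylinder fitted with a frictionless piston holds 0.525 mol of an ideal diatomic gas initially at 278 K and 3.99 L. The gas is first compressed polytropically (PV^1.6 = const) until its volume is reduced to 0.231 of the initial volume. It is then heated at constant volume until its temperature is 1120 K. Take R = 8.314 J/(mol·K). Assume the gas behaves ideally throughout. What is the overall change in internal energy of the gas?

P₁ = nRT₁/V₁ = 0.525×8.314×278/3.99 = 304 kPa.
Step 1 — Polytropic n=1.6: T₂ = T₁(V₁/V₂)^(n−1) = 278×(4.33)^0.60 = 670 K; P₂ = P₁(V₁/V₂)^n = 3170 kPa.
W = (P₁V₁−P₂V₂)/(n−1) = (304×3.99−3170×0.922)/0.60 = -2850 J.
ΔU = nCvΔT = 0.525×20.8×(670−278) = 4270 J.
Q = ΔU + W = 1420 J.
State after step 1: P = 3170 kPa, V = 0.922 L, T = 670 K.
Step 2 — Isochoric: V stays 0.922 L; P/T = const ⇒ T₂ = 1120 K, P₂ = 5300 kPa.
W = 0 (no volume change).
ΔU = nCvΔT = 0.525×20.8×(1120−670) = 4910 J.
Q = ΔU = 4910 J.
Net over both steps: W = -2850 J, Q = 6340 J, ΔU = 9190 J.

9190 J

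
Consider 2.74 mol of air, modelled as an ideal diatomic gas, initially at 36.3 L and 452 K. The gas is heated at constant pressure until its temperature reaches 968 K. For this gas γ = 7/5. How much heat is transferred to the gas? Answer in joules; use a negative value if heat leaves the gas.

P₁ = nRT₁/V₁ = 2.74×8.314×452/36.3 = 284 kPa.
Isobaric: P stays 284 kPa; V/T = const ⇒ T₂ = 968 K, V₂ = 77.7 L.
W = PΔV = 284×(77.7−36.3) kPa·L = 11800 J.
ΔU = nCvΔT = 2.74×20.8×(968−452) = 29400 J.
Q = ΔU + W = nCpΔT = 41100 J.

41100 J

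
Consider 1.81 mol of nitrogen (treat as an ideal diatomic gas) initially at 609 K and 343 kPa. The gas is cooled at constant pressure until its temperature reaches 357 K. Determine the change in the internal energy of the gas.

V₁ = nRT₁/P₁ = 1.81×8.314×609/343 = 26.7 L.
Isobaric: P stays 343 kPa; V/T = const ⇒ T₂ = 357 K, V₂ = 15.7 L.
For an ideal gas ΔU = nCvΔT with Cv = (5/2)R = 20.8 J/(mol·K).
ΔU = 1.81×20.8×(357−609) = -9480 J.

-9480 J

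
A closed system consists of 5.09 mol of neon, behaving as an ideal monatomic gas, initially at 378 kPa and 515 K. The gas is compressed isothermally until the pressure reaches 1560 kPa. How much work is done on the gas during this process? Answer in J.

V₁ = nRT₁/P₁ = 5.09×8.314×515/378 = 57.7 L.
Isothermal: T stays 515 K; PV = const ⇒ V₂ = 14.0 L, P₂ = 1560 kPa.
W = nRT ln(V₂/V₁) = 5.09×8.314×515×ln(0.242) = -30900 J.
Work done on the gas = −W_by = 30900 J.

30900 J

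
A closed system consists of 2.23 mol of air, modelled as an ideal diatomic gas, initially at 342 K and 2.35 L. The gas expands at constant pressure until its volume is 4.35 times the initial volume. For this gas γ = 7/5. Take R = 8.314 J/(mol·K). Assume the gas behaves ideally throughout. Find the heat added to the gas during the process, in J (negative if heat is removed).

P₁ = nRT₁/V₁ = 2.23×8.314×342/2.35 = 2700 kPa.
Isobaric: P stays 2700 kPa; V/T = const ⇒ T₂ = 1490 K, V₂ = 10.2 L.
W = PΔV = 2700×(10.2−2.35) kPa·L = 21200 J.
ΔU = nCvΔT = 2.23×20.8×(1490−342) = 53100 J.
Q = ΔU + W = nCpΔT = 74300 J.

74300 J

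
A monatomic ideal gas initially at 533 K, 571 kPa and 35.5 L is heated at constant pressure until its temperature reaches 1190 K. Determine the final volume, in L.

Isobaric: P stays 571 kPa; V/T = const ⇒ T₂ = 1190 K, V₂ = 79.3 L.

79.3 L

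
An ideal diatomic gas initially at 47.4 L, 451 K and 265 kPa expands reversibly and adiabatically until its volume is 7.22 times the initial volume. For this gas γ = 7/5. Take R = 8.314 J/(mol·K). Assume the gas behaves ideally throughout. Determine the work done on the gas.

-17200 J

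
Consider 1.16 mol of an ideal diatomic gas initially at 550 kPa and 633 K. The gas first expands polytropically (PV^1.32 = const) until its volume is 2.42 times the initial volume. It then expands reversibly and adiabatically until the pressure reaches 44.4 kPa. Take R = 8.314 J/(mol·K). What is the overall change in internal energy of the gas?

V₁ = nRT₁/P₁ = 1.16×8.314×633/550 = 11.1 L.
Step 1 — Polytropic n=1.32: T₂ = T₁(V₁/V₂)^(n−1) = 633×(0.413)^0.32 = 477 K; P₂ = P₁(V₁/V₂)^n = 171 kPa.
W = (P₁V₁−P₂V₂)/(n−1) = (550×11.1−171×26.9)/0.32 = 4700 J.
ΔU = nCvΔT = 1.16×20.8×(477−633) = -3760 J.
Q = ΔU + W = 940 J.
State after step 1: P = 171 kPa, V = 26.9 L, T = 477 K.
Step 2 — Adiabatic: T₂/T₁ = (P₂/P₁)^((γ−1)/γ) ⇒ T₂ = 477×(0.259)^0.286 = 324 K; V₂ = 70.5 L.
ΔU = nCvΔT = 1.16×20.8×(324−477) = -3680 J.
Q = 0 for an adiabatic process, so W = −ΔU = 3680 J.
Net over both steps: W = 8380 J, Q = 940 J, ΔU = -7440 J.

-7440 J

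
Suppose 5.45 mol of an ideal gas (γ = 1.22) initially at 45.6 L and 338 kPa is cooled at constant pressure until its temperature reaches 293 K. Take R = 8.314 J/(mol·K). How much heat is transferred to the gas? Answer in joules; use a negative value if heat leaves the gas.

T₁ = P₁V₁/(nR) = 338×45.6/(5.45×8.314) = 340 K.
Isobaric: P stays 338 kPa; V/T = const ⇒ T₂ = 293 K, V₂ = 39.3 L.
W = PΔV = 338×(39.3−45.6) kPa·L = -2140 J.
ΔU = nCvΔT = 5.45×37.8×(293−340) = -9710 J.
Q = ΔU + W = nCpΔT = -11800 J.

-11800 J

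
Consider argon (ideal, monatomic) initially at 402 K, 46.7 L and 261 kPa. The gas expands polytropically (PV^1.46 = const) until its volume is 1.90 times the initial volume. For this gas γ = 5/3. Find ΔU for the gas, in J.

n = P₁V₁/(RT₁) = 261×46.7/(8.314×402) = 3.65 mol.
Polytropic n=1.46: T₂ = T₁(V₁/V₂)^(n−1) = 402×(0.526)^0.46 = 299 K; P₂ = P₁(V₁/V₂)^n = 102 kPa.
For an ideal gas ΔU = nCvΔT with Cv = (3/2)R = 12.5 J/(mol·K).
ΔU = 3.65×12.5×(299−402) = -4670 J.

-4670 J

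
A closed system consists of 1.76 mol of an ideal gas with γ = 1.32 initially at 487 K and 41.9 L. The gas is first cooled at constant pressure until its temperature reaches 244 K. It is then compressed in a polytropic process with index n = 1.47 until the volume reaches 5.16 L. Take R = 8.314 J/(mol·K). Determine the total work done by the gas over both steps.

-10600 J

P₁ = nRT₁/V₁ = 1.76×8.314×487/41.9 = 170 kPa.
Step 1 — Isobaric: P stays 170 kPa; V/T = const ⇒ T₂ = 244 K, V₂ = 21.0 L.
W = PΔV = 170×(21.0−41.9) kPa·L = -3560 J.
ΔU = nCvΔT = 1.76×26.0×(244−487) = -11100 J.
Q = ΔU + W = nCpΔT = -14700 J.
State after step 1: P = 170 kPa, V = 21.0 L, T = 244 K.
Step 2 — Polytropic n=1.47: T₂ = T₁(V₁/V₂)^(n−1) = 244×(4.07)^0.47 = 472 K; P₂ = P₁(V₁/V₂)^n = 1340 kPa.
W = (P₁V₁−P₂V₂)/(n−1) = (170×21.0−1340×5.16)/0.47 = -7090 J.
ΔU = nCvΔT = 1.76×26.0×(472−244) = 10400 J.
Q = ΔU + W = 3330 J.
Net over both steps: W = -10600 J, Q = -11300 J, ΔU = -692 J.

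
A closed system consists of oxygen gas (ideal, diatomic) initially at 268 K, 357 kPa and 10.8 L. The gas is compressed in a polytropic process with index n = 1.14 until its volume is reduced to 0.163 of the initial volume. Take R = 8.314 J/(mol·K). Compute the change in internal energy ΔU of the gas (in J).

2790 J

n = P₁V₁/(RT₁) = 357×10.8/(8.314×268) = 1.73 mol.
Polytropic n=1.14: T₂ = T₁(V₁/V₂)^(n−1) = 268×(6.13)^0.14 = 345 K; P₂ = P₁(V₁/V₂)^n = 2820 kPa.
For an ideal gas ΔU = nCvΔT with Cv = (5/2)R = 20.8 J/(mol·K).
ΔU = 1.73×20.8×(345−268) = 2790 J.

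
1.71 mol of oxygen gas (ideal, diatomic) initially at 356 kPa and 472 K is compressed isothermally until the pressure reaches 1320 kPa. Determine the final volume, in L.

5.08 L

V₁ = nRT₁/P₁ = 1.71×8.314×472/356 = 18.8 L.
Isothermal: T stays 472 K; PV = const ⇒ V₂ = 5.08 L, P₂ = 1320 kPa.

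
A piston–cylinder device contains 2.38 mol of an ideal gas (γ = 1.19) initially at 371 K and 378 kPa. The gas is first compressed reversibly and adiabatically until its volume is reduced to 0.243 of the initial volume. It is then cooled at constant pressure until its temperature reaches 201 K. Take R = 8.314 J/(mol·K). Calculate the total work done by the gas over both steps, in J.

-17500 J

V₁ = nRT₁/P₁ = 2.38×8.314×371/378 = 19.4 L.
Step 1 — Adiabatic: TV^(γ−1) = const ⇒ T₂ = 371×(4.12)^0.190 = 485 K; PV^γ = const ⇒ P₂ = 2040 kPa.
ΔU = nCvΔT = 2.38×43.8×(485−371) = 11900 J.
Q = 0 for an adiabatic process, so W = −ΔU = -11900 J.
State after step 1: P = 2040 kPa, V = 4.72 L, T = 485 K.
Step 2 — Isobaric: P stays 2040 kPa; V/T = const ⇒ T₂ = 201 K, V₂ = 1.95 L.
W = PΔV = 2040×(1.95−4.72) kPa·L = -5630 J.
ΔU = nCvΔT = 2.38×43.8×(201−485) = -29600 J.
Q = ΔU + W = nCpΔT = -35200 J.
Net over both steps: W = -17500 J, Q = -35200 J, ΔU = -17700 J.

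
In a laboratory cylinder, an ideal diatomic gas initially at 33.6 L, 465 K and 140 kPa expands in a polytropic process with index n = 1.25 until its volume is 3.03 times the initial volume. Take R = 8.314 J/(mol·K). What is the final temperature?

Polytropic n=1.25: T₂ = T₁(V₁/V₂)^(n−1) = 465×(0.330)^0.25 = 352 K; P₂ = P₁(V₁/V₂)^n = 35.0 kPa.

352 K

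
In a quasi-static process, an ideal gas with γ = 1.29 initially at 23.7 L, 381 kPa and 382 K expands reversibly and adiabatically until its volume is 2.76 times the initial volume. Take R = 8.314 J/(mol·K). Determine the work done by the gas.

n = P₁V₁/(RT₁) = 381×23.7/(8.314×382) = 2.84 mol.
Adiabatic: TV^(γ−1) = const ⇒ T₂ = 382×(0.362)^0.290 = 285 K; PV^γ = const ⇒ P₂ = 103 kPa.
ΔU = nCvΔT = 2.84×28.7×(285−382) = -7940 J.
Q = 0 for an adiabatic process, so W = −ΔU = 7940 J.

7940 J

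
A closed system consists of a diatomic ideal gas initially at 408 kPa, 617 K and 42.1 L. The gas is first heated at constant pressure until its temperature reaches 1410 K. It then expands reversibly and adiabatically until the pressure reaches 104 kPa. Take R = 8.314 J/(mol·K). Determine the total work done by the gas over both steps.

n = P₁V₁/(RT₁) = 408×42.1/(8.314×617) = 3.35 mol.
Step 1 — Isobaric: P stays 408 kPa; V/T = const ⇒ T₂ = 1410 K, V₂ = 96.2 L.
W = PΔV = 408×(96.2−42.1) kPa·L = 22100 J.
ΔU = nCvΔT = 3.35×20.8×(1410−617) = 55200 J.
Q = ΔU + W = nCpΔT = 77300 J.
State after step 1: P = 408 kPa, V = 96.2 L, T = 1410 K.
Step 2 — Adiabatic: T₂/T₁ = (P₂/P₁)^((γ−1)/γ) ⇒ T₂ = 1410×(0.255)^0.286 = 954 K; V₂ = 255 L.
ΔU = nCvΔT = 3.35×20.8×(954−1410) = -31700 J.
Q = 0 for an adiabatic process, so W = −ΔU = 31700 J.
Net over both steps: W = 53800 J, Q = 77300 J, ΔU = 23500 J.

53800 J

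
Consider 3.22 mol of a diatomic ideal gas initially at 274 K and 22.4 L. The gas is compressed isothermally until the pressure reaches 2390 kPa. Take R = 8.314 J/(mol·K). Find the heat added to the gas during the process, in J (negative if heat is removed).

P₁ = nRT₁/V₁ = 3.22×8.314×274/22.4 = 327 kPa.
Isothermal: T stays 274 K; PV = const ⇒ V₂ = 3.07 L, P₂ = 2390 kPa.
ΔU = 0 (ideal gas, T constant).
W = nRT ln(V₂/V₁) = 3.22×8.314×274×ln(0.137) = -14600 J.
Q = ΔU + W = -14600 J.

-14600 J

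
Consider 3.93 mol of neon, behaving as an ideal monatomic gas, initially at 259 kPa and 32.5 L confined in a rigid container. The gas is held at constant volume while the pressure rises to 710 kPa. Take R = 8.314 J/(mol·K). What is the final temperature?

T₁ = P₁V₁/(nR) = 259×32.5/(3.93×8.314) = 258 K.
Isochoric: V stays 32.5 L; P/T = const ⇒ T₂ = 706 K, P₂ = 710 kPa.

706 K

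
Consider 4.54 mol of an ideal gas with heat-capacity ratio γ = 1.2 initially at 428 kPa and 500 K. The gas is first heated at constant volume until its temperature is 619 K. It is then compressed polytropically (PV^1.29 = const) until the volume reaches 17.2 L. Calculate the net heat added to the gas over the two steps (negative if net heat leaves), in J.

33800 J

V₁ = nRT₁/P₁ = 4.54×8.314×500/428 = 44.1 L.
Step 1 — Isochoric: V stays 44.1 L; P/T = const ⇒ T₂ = 619 K, P₂ = 530 kPa.
W = 0 (no volume change).
ΔU = nCvΔT = 4.54×41.6×(619−500) = 22500 J.
Q = ΔU = 22500 J.
State after step 1: P = 530 kPa, V = 44.1 L, T = 619 K.
Step 2 — Polytropic n=1.29: T₂ = T₁(V₁/V₂)^(n−1) = 619×(2.56)^0.29 = 813 K; P₂ = P₁(V₁/V₂)^n = 1780 kPa.
W = (P₁V₁−P₂V₂)/(n−1) = (530×44.1−1780×17.2)/0.29 = -25300 J.
ΔU = nCvΔT = 4.54×41.6×(813−619) = 36700 J.
Q = ΔU + W = 11400 J.
Net over both steps: W = -25300 J, Q = 33800 J, ΔU = 59100 J.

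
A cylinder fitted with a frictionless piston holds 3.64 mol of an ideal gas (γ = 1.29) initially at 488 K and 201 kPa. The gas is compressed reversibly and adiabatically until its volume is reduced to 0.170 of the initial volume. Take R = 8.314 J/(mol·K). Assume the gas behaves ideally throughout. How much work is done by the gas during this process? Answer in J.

V₁ = nRT₁/P₁ = 3.64×8.314×488/201 = 73.5 L.
Adiabatic: TV^(γ−1) = const ⇒ T₂ = 488×(5.88)^0.290 = 816 K; PV^γ = const ⇒ P₂ = 1980 kPa.
ΔU = nCvΔT = 3.64×28.7×(816−488) = 34200 J.
Q = 0 for an adiabatic process, so W = −ΔU = -34200 J.

-34200 J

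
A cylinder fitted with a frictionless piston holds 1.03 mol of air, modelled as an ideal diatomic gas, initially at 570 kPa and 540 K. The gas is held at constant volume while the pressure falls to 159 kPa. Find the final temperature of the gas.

V₁ = nRT₁/P₁ = 1.03×8.314×540/570 = 8.11 L.
Isochoric: V stays 8.11 L; P/T = const ⇒ T₂ = 151 K, P₂ = 159 kPa.

151 K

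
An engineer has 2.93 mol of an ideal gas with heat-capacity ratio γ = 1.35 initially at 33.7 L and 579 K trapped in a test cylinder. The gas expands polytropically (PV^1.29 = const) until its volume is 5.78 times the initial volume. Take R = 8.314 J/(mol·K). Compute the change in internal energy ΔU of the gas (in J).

-16100 J

P₁ = nRT₁/V₁ = 2.93×8.314×579/33.7 = 419 kPa.
Polytropic n=1.29: T₂ = T₁(V₁/V₂)^(n−1) = 579×(0.173)^0.29 = 348 K; P₂ = P₁(V₁/V₂)^n = 43.5 kPa.
For an ideal gas ΔU = nCvΔT with Cv = R/(γ−1) = 23.8 J/(mol·K).
ΔU = 2.93×23.8×(348−579) = -16100 J.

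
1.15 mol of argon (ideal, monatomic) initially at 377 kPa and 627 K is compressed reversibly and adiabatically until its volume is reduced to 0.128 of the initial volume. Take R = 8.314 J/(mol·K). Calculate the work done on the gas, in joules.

26400 J

V₁ = nRT₁/P₁ = 1.15×8.314×627/377 = 15.9 L.
Adiabatic: TV^(γ−1) = const ⇒ T₂ = 627×(7.81)^0.667 = 2470 K; PV^γ = const ⇒ P₂ = 11600 kPa.
ΔU = nCvΔT = 1.15×12.5×(2470−627) = 26400 J.
Q = 0 for an adiabatic process, so W = −ΔU = -26400 J.
Work done on the gas = −W_by = 26400 J.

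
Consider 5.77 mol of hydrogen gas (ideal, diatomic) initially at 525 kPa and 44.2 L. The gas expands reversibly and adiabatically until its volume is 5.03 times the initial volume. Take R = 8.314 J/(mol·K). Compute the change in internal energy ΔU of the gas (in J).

-27600 J

T₁ = P₁V₁/(nR) = 525×44.2/(5.77×8.314) = 484 K.
Adiabatic: TV^(γ−1) = const ⇒ T₂ = 484×(0.199)^0.400 = 253 K; PV^γ = const ⇒ P₂ = 54.7 kPa.
For an ideal gas ΔU = nCvΔT with Cv = (5/2)R = 20.8 J/(mol·K).
ΔU = 5.77×20.8×(253−484) = -27600 J.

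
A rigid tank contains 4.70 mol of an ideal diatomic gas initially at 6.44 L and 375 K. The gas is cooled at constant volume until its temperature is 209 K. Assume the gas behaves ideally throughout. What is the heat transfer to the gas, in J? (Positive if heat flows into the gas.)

-16200 J

P₁ = nRT₁/V₁ = 4.70×8.314×375/6.44 = 2280 kPa.
Isochoric: V stays 6.44 L; P/T = const ⇒ T₂ = 209 K, P₂ = 1270 kPa.
W = 0 (no volume change).
ΔU = nCvΔT = 4.70×20.8×(209−375) = -16200 J.
Q = ΔU = -16200 J.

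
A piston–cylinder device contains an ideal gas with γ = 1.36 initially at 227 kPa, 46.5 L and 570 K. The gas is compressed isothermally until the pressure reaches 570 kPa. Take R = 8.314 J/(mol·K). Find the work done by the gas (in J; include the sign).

-9720 J

n = P₁V₁/(RT₁) = 227×46.5/(8.314×570) = 2.23 mol.
Isothermal: T stays 570 K; PV = const ⇒ V₂ = 18.5 L, P₂ = 570 kPa.
W = nRT ln(V₂/V₁) = 2.23×8.314×570×ln(0.398) = -9720 J.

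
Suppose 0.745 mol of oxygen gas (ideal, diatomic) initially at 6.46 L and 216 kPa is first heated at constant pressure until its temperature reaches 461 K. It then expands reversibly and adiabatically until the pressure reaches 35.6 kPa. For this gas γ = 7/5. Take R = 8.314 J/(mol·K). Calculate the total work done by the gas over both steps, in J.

4330 J

T₁ = P₁V₁/(nR) = 216×6.46/(0.745×8.314) = 225 K.
Step 1 — Isobaric: P stays 216 kPa; V/T = const ⇒ T₂ = 461 K, V₂ = 13.2 L.
W = PΔV = 216×(13.2−6.46) kPa·L = 1460 J.
ΔU = nCvΔT = 0.745×20.8×(461−225) = 3650 J.
Q = ΔU + W = nCpΔT = 5110 J.
State after step 1: P = 216 kPa, V = 13.2 L, T = 461 K.
Step 2 — Adiabatic: T₂/T₁ = (P₂/P₁)^((γ−1)/γ) ⇒ T₂ = 461×(0.165)^0.286 = 275 K; V₂ = 47.9 L.
ΔU = nCvΔT = 0.745×20.8×(275−461) = -2870 J.
Q = 0 for an adiabatic process, so W = −ΔU = 2870 J.
Net over both steps: W = 4330 J, Q = 5110 J, ΔU = 776 J.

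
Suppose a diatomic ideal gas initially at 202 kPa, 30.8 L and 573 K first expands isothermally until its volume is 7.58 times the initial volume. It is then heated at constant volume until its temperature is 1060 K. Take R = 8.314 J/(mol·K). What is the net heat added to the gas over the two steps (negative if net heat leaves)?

25800 J

n = P₁V₁/(RT₁) = 202×30.8/(8.314×573) = 1.31 mol.
Step 1 — Isothermal: T stays 573 K; PV = const ⇒ V₂ = 233 L, P₂ = 26.6 kPa.
ΔU = 0 (ideal gas, T constant).
W = nRT ln(V₂/V₁) = 1.31×8.314×573×ln(7.58) = 12600 J.
Q = ΔU + W = 12600 J.
State after step 1: P = 26.6 kPa, V = 233 L, T = 573 K.
Step 2 — Isochoric: V stays 233 L; P/T = const ⇒ T₂ = 1060 K, P₂ = 49.3 kPa.
W = 0 (no volume change).
ΔU = nCvΔT = 1.31×20.8×(1060−573) = 13200 J.
Q = ΔU = 13200 J.
Net over both steps: W = 12600 J, Q = 25800 J, ΔU = 13200 J.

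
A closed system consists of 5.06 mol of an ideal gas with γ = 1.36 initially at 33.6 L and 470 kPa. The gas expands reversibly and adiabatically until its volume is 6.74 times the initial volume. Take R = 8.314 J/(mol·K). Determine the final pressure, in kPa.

T₁ = P₁V₁/(nR) = 470×33.6/(5.06×8.314) = 375 K.
Adiabatic: TV^(γ−1) = const ⇒ T₂ = 375×(0.148)^0.360 = 189 K; PV^γ = const ⇒ P₂ = 35.1 kPa.

35.1 kPa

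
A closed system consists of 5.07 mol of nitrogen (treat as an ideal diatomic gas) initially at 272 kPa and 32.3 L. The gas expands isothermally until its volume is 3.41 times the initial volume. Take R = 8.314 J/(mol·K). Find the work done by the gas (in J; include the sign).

10800 J

T₁ = P₁V₁/(nR) = 272×32.3/(5.07×8.314) = 208 K.
Isothermal: T stays 208 K; PV = const ⇒ V₂ = 110 L, P₂ = 79.8 kPa.
W = nRT ln(V₂/V₁) = 5.07×8.314×208×ln(3.41) = 10800 J.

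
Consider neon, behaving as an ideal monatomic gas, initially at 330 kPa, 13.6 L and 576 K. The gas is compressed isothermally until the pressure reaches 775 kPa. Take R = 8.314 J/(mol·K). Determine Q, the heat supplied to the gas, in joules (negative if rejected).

n = P₁V₁/(RT₁) = 330×13.6/(8.314×576) = 0.937 mol.
Isothermal: T stays 576 K; PV = const ⇒ V₂ = 5.79 L, P₂ = 775 kPa.
ΔU = 0 (ideal gas, T constant).
W = nRT ln(V₂/V₁) = 0.937×8.314×576×ln(0.426) = -3830 J.
Q = ΔU + W = -3830 J.

-3830 J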